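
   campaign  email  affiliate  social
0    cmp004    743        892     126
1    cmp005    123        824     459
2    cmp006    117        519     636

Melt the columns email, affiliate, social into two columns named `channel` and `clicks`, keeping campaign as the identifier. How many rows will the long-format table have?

9

3 campaign values × 3 melted columns = 9 rows.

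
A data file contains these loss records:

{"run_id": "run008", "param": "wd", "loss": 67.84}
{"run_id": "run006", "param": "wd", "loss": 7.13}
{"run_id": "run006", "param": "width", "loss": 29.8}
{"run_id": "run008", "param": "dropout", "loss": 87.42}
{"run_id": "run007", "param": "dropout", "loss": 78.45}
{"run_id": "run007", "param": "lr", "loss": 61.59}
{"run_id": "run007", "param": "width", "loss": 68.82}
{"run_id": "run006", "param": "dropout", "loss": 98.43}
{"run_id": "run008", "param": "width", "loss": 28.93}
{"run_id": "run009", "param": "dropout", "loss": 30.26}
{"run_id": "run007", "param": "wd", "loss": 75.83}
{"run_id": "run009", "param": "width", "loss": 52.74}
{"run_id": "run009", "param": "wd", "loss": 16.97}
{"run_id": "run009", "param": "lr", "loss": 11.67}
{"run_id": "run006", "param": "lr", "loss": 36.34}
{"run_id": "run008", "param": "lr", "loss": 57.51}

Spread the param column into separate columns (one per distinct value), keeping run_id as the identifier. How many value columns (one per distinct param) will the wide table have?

4 distinct param values: lr, dropout, wd, width.

4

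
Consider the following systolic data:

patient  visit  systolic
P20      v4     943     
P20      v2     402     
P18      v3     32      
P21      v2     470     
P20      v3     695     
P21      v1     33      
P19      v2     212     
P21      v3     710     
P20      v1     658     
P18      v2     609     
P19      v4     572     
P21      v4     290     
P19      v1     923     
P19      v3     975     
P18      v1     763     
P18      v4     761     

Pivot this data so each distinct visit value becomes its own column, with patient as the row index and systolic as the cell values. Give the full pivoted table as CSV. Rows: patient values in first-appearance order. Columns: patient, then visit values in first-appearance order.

Columns: patient plus the 4 distinct visit values (v4, v2, v3, v1).
For example, row P20 column v4 takes systolic=943 from the long row (P20, v4).

patient,v4,v2,v3,v1
P20,943,402,695,658
P18,761,609,32,763
P21,290,470,710,33
P19,572,212,975,923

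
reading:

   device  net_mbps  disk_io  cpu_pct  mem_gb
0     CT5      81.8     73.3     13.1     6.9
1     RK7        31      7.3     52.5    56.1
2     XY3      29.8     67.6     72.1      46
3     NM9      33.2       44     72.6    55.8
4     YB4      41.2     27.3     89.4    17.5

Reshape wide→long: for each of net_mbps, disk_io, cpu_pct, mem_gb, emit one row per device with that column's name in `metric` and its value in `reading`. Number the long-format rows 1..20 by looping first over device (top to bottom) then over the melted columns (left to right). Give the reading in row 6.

7.3

20 rows total (5 × 4). Row 6: index ⌊(6-1)/4⌋ = 1 into device → RK7; (6-1) mod 4 = 1 into the melted columns → disk_io.
So row 6 is (RK7, disk_io, 7.3); reading = 7.3.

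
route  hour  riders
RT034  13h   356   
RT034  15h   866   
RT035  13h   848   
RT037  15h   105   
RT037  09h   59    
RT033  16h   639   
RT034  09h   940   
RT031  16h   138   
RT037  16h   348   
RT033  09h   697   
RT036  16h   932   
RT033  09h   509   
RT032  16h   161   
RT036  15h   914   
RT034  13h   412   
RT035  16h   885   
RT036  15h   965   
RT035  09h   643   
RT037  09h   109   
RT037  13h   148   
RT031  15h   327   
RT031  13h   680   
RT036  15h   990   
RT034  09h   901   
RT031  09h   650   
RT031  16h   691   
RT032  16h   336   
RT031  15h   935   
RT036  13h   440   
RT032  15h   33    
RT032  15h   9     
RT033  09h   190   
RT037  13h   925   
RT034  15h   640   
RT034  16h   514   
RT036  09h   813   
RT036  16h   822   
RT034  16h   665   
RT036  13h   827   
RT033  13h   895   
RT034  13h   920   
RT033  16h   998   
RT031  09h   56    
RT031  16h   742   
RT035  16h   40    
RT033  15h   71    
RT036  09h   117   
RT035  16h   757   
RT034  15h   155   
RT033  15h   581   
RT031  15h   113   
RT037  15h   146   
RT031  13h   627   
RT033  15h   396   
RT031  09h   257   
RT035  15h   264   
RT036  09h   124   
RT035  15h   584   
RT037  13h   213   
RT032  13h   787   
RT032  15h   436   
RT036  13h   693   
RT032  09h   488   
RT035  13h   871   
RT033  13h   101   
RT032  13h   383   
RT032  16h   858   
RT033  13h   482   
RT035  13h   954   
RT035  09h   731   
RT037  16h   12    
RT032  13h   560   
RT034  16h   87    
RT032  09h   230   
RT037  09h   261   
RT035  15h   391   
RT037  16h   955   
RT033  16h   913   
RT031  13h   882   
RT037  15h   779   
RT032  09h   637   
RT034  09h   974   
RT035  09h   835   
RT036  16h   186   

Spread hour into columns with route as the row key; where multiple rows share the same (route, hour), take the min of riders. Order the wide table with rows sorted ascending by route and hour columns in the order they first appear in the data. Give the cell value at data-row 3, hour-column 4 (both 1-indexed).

639

With rows sorted ascending by route, row 3 is route=RT033. hour columns in first-appearance order: 13h, 15h, 09h, 16h; column 4 is 16h.
Long rows with route=RT033, hour=16h: min(639, 998, 913) = 639.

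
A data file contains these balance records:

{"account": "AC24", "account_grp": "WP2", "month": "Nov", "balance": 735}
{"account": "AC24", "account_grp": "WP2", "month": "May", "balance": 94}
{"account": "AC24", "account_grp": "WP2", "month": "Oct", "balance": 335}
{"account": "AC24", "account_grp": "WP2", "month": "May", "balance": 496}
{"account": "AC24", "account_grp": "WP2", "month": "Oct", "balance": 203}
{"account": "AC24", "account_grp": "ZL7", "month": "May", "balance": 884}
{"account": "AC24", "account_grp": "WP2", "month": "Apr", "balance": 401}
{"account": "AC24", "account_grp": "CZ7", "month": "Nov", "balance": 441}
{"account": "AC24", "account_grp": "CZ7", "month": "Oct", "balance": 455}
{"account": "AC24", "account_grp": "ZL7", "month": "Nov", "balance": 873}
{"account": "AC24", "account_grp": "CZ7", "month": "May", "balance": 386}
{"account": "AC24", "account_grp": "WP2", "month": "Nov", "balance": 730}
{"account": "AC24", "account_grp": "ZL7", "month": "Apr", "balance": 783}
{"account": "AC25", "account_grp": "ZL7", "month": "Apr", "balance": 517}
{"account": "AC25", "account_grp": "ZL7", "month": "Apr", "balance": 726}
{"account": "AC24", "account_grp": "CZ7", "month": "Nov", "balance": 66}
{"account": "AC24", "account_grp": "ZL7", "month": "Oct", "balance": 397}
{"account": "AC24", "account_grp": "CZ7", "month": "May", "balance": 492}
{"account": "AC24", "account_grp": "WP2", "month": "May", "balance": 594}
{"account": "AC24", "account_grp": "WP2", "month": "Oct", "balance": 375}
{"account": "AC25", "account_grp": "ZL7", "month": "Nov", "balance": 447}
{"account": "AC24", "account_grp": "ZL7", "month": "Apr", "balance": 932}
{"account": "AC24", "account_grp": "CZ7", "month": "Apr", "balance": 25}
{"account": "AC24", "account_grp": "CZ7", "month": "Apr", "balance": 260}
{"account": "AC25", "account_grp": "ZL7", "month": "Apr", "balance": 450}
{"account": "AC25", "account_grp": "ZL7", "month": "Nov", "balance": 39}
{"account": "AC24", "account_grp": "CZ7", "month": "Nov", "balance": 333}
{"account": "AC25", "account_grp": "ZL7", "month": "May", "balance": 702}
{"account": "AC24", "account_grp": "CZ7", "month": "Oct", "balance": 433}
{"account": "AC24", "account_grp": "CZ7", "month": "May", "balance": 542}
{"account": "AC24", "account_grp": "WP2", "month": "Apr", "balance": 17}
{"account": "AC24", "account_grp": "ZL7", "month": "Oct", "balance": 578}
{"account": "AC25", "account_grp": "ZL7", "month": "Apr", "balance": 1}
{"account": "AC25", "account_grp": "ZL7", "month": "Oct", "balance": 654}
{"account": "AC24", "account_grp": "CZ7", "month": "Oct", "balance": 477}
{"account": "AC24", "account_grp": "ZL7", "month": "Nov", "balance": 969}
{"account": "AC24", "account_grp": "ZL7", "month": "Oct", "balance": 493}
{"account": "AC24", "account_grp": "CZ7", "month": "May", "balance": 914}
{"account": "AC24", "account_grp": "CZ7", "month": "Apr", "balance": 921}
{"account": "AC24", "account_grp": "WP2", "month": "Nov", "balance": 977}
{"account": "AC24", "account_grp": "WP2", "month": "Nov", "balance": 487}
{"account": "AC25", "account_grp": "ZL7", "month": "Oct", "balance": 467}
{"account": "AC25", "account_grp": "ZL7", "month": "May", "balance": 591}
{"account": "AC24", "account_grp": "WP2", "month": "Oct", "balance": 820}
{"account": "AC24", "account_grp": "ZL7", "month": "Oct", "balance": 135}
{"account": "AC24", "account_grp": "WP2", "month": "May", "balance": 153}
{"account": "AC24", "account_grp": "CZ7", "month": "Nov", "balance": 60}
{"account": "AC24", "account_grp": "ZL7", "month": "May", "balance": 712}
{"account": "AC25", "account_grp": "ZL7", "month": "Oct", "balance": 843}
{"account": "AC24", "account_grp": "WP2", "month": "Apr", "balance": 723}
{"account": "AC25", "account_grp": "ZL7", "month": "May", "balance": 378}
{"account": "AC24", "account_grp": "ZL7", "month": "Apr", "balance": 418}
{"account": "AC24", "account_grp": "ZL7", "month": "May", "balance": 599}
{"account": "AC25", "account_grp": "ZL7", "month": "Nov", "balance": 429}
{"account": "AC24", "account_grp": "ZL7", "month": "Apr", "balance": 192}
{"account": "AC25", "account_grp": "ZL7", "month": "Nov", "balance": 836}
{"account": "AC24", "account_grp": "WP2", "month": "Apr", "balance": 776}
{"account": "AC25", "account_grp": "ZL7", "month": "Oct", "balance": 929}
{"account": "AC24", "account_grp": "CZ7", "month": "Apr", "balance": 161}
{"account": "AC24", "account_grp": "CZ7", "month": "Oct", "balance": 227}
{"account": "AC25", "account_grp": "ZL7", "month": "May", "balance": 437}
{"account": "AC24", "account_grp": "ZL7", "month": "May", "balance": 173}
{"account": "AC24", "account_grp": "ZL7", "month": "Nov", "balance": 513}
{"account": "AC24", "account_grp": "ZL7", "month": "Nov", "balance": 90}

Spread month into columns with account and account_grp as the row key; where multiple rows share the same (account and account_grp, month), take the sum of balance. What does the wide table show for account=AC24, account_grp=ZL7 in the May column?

2368

Rows with account=AC24, account_grp=ZL7 and month=May: balance values are 884, 712, 599, 173.
884 + 712 + 599 + 173 = 2368.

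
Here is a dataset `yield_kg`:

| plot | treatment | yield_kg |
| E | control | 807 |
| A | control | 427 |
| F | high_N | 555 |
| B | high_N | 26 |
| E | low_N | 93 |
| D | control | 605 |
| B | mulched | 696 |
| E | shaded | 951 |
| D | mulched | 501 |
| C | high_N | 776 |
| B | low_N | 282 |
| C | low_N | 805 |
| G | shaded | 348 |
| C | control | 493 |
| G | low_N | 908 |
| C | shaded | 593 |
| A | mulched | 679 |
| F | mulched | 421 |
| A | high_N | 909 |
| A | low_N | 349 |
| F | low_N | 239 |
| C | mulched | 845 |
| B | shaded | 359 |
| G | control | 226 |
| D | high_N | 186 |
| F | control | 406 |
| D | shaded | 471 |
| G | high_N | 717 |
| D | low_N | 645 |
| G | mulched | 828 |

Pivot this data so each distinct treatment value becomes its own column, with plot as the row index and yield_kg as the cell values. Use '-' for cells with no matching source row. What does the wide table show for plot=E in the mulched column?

-

No long-format row has plot=E and treatment=mulched, so the cell is -.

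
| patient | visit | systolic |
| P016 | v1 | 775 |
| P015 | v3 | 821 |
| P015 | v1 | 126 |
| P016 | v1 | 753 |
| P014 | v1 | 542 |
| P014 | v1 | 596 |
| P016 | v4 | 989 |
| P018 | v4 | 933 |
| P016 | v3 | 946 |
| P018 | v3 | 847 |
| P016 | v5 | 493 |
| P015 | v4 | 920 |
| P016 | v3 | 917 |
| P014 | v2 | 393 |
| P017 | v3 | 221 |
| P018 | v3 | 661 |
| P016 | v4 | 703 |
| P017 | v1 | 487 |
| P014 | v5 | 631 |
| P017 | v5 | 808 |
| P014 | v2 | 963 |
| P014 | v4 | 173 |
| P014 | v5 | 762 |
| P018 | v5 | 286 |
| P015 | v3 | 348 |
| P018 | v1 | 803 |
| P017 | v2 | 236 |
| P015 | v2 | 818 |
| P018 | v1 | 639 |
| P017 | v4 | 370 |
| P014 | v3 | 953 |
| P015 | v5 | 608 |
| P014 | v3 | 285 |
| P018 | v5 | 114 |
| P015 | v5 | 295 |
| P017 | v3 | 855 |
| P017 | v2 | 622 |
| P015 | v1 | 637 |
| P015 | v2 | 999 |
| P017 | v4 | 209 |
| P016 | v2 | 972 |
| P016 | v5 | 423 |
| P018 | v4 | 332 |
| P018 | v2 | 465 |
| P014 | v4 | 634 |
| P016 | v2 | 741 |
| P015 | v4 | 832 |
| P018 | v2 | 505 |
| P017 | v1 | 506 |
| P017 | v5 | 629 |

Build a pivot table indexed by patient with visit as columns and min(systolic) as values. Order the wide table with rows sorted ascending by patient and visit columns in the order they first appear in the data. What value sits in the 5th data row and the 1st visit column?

With rows sorted ascending by patient, row 5 is patient=P018. visit columns in first-appearance order: v1, v3, v4, v5, v2; column 1 is v1.
Long rows with patient=P018, visit=v1: min(803, 639) = 639.

639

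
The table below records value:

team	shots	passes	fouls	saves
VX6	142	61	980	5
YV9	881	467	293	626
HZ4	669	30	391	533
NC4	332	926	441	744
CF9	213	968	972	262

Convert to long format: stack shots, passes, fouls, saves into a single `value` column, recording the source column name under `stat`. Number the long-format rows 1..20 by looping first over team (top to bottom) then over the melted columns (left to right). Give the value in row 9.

669

20 rows total (5 × 4). Row 9: index ⌊(9-1)/4⌋ = 2 into team → HZ4; (9-1) mod 4 = 0 into the melted columns → shots.
So row 9 is (HZ4, shots, 669); value = 669.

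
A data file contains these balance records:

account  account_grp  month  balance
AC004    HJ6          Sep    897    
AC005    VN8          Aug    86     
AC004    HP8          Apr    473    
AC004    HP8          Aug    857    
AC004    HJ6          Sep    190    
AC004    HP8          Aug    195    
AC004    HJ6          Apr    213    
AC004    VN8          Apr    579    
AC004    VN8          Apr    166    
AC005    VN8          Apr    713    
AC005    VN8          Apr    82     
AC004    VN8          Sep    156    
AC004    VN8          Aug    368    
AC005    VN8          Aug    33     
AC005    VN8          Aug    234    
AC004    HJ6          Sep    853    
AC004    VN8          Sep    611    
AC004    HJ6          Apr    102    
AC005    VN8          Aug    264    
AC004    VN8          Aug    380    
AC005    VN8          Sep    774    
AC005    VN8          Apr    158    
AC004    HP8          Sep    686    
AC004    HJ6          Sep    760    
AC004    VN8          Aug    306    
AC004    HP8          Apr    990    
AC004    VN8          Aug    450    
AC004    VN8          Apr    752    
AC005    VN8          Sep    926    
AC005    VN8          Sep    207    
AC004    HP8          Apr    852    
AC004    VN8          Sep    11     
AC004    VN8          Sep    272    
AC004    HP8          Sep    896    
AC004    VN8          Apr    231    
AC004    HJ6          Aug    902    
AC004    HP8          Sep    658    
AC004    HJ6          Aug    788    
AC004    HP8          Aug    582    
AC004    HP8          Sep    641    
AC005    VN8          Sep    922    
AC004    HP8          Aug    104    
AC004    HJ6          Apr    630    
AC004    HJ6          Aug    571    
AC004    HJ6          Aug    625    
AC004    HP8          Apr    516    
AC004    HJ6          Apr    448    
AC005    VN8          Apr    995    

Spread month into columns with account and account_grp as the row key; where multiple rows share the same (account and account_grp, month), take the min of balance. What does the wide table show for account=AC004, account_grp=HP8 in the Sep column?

641

Rows with account=AC004, account_grp=HP8 and month=Sep: balance values are 686, 896, 658, 641.
min(686, 896, 658, 641) = 641.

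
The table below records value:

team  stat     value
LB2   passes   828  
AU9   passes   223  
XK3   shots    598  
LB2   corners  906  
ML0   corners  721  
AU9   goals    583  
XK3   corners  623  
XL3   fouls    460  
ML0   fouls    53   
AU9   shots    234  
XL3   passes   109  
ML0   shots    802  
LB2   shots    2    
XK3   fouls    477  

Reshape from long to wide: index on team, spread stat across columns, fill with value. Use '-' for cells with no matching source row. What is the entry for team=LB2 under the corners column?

906

The long row with team=LB2, stat=corners has value=906.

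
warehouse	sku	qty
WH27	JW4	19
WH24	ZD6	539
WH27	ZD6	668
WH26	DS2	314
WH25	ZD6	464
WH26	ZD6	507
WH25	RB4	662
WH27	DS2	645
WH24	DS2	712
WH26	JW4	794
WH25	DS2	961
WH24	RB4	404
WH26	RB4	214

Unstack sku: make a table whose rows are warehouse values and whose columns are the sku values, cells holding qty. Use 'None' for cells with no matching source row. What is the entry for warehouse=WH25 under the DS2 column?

961

The long row with warehouse=WH25, sku=DS2 has qty=961.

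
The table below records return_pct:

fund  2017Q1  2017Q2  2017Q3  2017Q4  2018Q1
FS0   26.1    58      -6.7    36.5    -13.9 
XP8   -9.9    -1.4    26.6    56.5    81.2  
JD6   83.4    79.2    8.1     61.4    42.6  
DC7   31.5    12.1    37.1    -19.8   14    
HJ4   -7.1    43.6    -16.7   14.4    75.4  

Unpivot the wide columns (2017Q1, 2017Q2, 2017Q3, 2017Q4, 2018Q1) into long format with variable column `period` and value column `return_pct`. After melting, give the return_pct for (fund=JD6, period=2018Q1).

42.6

Unpivoting turns each (fund, wide-column) pair into one long row.
The wide cell at row JD6, column 2018Q1 holds 42.6, so the long row (JD6, 2018Q1) has return_pct=42.6.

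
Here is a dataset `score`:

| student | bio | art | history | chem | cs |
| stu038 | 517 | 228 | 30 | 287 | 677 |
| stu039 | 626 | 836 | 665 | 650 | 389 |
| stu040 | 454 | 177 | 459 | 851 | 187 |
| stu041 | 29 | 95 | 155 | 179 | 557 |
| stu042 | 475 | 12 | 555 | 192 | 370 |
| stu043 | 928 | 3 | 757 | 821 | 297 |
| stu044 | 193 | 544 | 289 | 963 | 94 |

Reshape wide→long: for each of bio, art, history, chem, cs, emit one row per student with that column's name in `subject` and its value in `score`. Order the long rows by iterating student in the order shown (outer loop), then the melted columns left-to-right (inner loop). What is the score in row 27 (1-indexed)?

35 rows total (7 × 5). Row 27: index ⌊(27-1)/5⌋ = 5 into student → stu043; (27-1) mod 5 = 1 into the melted columns → art.
So row 27 is (stu043, art, 3); score = 3.

3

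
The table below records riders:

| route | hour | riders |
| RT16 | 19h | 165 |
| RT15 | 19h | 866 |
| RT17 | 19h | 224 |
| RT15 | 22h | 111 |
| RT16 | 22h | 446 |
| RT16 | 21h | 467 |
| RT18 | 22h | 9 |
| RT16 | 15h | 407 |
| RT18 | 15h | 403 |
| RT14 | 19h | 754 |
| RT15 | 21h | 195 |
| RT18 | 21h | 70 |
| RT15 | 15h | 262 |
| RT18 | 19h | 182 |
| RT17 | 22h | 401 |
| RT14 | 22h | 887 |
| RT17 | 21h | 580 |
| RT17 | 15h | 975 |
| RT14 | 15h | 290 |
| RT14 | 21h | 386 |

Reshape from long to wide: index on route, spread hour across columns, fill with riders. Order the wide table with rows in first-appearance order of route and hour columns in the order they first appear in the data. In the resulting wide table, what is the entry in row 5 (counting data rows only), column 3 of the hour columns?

With rows in first-appearance order of route, row 5 is route=RT14. hour columns in first-appearance order: 19h, 22h, 21h, 15h; column 3 is 21h.
Long rows with route=RT14, hour=21h: riders = 386.

386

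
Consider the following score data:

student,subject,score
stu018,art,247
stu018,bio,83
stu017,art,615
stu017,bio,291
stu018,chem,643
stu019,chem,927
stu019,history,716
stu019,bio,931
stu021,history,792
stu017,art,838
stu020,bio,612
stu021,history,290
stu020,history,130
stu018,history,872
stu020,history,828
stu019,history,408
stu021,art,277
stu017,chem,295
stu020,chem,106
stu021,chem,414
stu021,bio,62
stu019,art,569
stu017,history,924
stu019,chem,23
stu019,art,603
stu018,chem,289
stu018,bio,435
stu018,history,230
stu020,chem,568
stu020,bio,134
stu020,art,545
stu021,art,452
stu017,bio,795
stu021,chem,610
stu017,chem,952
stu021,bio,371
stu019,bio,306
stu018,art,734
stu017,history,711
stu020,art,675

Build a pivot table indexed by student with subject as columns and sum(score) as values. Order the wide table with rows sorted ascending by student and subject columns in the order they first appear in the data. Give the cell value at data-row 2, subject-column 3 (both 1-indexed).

With rows sorted ascending by student, row 2 is student=stu018. subject columns in first-appearance order: art, bio, chem, history; column 3 is chem.
Long rows with student=stu018, subject=chem: 643 + 289 = 932.

932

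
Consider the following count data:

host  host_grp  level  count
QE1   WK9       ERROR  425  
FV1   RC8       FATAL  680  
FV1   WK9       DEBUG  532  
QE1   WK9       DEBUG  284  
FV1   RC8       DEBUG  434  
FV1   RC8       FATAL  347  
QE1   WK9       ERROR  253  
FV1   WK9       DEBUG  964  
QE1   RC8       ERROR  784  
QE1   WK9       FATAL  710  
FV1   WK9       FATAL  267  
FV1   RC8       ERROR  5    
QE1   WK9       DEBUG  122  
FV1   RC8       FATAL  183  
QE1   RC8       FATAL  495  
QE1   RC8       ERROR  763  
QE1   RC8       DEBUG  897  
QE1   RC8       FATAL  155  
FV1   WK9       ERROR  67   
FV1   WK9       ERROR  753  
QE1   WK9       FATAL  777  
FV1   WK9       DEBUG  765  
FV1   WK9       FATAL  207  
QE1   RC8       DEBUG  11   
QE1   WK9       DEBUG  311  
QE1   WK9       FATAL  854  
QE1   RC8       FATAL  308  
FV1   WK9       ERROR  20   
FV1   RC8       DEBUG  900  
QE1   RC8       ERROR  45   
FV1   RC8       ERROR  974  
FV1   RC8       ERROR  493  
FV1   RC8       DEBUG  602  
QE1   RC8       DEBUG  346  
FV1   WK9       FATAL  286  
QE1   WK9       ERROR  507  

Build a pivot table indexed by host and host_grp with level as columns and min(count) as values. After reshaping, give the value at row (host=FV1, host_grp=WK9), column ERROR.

20

Rows with host=FV1, host_grp=WK9 and level=ERROR: count values are 67, 753, 20.
min(67, 753, 20) = 20.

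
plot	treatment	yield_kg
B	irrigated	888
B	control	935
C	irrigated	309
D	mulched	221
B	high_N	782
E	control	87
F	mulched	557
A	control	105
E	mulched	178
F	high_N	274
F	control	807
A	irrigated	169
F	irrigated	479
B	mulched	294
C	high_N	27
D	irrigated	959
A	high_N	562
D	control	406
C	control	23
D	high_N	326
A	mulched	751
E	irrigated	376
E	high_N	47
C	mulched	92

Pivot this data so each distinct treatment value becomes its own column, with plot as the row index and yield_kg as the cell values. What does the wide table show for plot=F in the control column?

807

Wide layout: rows indexed by plot, columns are the 4 distinct treatment values (irrigated, control, mulched, high_N).
Cell (plot=F, treatment=control) draws from the long row where plot=F and treatment=control, which has yield_kg=807.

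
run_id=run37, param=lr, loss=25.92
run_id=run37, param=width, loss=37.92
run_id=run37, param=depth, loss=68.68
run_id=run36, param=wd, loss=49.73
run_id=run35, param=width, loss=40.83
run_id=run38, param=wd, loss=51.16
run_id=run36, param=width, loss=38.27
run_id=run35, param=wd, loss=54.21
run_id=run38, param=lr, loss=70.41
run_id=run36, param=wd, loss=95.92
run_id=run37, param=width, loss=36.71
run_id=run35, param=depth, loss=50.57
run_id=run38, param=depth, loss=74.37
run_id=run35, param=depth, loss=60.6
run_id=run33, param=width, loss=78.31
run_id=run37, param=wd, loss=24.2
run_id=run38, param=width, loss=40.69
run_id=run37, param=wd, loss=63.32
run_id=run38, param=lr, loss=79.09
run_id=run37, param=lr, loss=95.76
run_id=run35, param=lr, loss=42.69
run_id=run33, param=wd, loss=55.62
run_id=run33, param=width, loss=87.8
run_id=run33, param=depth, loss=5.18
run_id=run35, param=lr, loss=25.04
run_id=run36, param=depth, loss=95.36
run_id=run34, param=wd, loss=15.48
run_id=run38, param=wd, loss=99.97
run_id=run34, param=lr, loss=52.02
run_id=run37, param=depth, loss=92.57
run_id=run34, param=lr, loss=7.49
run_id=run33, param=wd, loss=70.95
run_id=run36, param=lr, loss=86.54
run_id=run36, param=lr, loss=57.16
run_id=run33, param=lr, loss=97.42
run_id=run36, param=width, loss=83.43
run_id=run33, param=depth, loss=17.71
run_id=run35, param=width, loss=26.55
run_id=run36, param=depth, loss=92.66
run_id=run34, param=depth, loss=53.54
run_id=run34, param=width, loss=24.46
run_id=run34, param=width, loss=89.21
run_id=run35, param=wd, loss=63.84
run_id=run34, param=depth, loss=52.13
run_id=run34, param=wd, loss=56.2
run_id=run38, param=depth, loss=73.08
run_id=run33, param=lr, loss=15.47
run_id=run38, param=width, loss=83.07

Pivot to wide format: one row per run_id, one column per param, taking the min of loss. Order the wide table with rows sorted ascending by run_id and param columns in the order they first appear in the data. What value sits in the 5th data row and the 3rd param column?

68.68

With rows sorted ascending by run_id, row 5 is run_id=run37. param columns in first-appearance order: lr, width, depth, wd; column 3 is depth.
Long rows with run_id=run37, param=depth: min(68.68, 92.57) = 68.68.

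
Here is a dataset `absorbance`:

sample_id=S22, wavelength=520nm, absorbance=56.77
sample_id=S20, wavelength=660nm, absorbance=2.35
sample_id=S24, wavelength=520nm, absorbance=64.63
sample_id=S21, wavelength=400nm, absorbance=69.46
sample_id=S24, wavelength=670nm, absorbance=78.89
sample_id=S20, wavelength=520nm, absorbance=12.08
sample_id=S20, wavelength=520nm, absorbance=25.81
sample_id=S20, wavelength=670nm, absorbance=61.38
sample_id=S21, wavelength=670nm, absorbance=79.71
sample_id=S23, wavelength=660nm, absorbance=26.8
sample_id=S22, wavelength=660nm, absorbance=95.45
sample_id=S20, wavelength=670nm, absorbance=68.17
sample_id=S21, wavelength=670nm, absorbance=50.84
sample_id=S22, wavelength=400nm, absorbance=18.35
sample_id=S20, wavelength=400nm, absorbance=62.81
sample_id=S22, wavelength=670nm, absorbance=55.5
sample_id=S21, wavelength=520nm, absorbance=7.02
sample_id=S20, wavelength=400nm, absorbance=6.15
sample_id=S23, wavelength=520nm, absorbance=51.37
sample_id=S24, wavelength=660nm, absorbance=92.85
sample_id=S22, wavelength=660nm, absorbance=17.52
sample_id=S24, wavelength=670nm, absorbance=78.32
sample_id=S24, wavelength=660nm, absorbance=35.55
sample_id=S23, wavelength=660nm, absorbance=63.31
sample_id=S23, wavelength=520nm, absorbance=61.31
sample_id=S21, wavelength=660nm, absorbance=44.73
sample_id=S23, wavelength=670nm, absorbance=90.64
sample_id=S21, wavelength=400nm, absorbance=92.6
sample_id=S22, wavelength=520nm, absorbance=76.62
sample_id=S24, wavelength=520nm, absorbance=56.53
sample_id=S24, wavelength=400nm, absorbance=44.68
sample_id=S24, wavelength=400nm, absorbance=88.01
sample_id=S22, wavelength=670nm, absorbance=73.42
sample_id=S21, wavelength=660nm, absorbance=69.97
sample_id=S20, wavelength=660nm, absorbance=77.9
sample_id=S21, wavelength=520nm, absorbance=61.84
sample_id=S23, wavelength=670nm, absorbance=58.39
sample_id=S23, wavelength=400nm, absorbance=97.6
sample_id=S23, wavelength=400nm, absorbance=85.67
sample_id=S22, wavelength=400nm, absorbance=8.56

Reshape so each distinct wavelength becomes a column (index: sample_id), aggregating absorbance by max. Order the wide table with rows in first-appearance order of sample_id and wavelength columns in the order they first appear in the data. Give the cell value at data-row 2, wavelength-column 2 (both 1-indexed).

77.9

With rows in first-appearance order of sample_id, row 2 is sample_id=S20. wavelength columns in first-appearance order: 520nm, 660nm, 400nm, 670nm; column 2 is 660nm.
Long rows with sample_id=S20, wavelength=660nm: max(2.35, 77.9) = 77.9.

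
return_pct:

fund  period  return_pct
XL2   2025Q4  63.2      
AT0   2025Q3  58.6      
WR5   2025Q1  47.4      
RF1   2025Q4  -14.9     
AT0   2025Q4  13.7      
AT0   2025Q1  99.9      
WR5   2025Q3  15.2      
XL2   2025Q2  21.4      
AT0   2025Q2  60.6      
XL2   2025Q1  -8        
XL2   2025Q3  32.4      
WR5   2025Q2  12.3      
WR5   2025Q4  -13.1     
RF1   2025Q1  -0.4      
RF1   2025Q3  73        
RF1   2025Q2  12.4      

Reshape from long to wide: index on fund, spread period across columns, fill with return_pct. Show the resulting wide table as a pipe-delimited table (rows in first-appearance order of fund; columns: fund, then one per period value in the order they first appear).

| fund | 2025Q4 | 2025Q3 | 2025Q1 | 2025Q2 |
| XL2 | 63.2 | 32.4 | -8 | 21.4 |
| AT0 | 13.7 | 58.6 | 99.9 | 60.6 |
| WR5 | -13.1 | 15.2 | 47.4 | 12.3 |
| RF1 | -14.9 | 73 | -0.4 | 12.4 |

Columns: fund plus the 4 distinct period values (2025Q4, 2025Q3, 2025Q1, 2025Q2).
For example, row XL2 column 2025Q4 takes return_pct=63.2 from the long row (XL2, 2025Q4).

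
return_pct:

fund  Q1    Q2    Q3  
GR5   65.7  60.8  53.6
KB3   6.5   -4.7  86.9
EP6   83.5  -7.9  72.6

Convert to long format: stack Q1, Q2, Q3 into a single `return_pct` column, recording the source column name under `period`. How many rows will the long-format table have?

9

3 fund values × 3 melted columns = 9 rows.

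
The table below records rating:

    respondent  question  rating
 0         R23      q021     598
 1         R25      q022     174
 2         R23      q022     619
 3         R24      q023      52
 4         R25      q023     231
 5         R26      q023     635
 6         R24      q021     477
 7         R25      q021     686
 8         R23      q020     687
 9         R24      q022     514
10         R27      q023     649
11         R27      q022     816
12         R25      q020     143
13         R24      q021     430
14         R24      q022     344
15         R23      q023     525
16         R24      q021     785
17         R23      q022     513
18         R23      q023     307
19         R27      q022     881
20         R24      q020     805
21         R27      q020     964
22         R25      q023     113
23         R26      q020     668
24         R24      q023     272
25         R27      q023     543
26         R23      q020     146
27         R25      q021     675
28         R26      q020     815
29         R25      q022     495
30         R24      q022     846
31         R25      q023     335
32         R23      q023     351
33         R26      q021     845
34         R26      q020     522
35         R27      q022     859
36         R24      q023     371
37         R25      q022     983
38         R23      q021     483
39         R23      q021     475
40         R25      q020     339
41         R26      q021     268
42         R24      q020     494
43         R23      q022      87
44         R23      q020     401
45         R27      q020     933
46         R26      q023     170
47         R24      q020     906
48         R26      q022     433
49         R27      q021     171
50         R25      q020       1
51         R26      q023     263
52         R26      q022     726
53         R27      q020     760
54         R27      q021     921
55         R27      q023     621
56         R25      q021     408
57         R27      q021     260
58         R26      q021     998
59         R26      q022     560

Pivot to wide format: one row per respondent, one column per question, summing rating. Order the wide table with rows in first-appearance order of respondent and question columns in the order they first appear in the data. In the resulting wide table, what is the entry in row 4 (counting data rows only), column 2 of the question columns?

With rows in first-appearance order of respondent, row 4 is respondent=R26. question columns in first-appearance order: q021, q022, q023, q020; column 2 is q022.
Long rows with respondent=R26, question=q022: 433 + 726 + 560 = 1719.

1719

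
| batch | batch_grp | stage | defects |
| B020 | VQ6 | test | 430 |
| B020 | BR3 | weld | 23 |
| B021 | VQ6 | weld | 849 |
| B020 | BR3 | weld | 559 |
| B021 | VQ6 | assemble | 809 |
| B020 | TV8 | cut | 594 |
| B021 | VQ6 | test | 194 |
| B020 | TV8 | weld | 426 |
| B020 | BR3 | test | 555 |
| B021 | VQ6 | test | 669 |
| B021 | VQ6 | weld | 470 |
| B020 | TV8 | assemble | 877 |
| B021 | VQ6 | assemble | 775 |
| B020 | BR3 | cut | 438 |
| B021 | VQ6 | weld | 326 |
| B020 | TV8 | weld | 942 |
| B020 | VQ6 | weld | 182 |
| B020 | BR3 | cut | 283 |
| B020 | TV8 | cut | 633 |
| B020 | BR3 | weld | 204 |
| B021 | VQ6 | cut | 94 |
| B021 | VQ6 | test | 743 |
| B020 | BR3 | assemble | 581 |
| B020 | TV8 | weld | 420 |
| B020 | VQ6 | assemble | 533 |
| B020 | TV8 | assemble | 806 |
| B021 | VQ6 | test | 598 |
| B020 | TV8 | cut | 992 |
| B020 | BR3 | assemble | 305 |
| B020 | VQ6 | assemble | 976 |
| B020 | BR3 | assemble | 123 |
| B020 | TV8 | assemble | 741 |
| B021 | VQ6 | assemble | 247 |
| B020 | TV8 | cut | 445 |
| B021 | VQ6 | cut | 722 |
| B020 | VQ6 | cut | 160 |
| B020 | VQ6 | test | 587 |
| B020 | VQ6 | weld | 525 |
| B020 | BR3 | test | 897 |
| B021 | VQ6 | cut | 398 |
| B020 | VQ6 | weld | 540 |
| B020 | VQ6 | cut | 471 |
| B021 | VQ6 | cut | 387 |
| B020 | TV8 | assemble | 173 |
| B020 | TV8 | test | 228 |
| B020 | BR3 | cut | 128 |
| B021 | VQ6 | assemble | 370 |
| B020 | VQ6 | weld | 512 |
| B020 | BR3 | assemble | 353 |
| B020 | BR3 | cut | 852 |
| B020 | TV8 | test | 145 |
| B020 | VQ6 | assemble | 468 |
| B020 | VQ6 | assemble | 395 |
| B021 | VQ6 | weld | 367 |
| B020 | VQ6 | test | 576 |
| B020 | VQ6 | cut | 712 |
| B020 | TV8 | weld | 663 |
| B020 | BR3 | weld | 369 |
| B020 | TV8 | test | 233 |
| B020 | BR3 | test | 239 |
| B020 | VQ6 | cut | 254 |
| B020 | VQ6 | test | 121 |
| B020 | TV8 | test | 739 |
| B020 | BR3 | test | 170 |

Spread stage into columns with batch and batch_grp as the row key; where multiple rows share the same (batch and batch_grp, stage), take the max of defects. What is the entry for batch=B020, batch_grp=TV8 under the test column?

Rows with batch=B020, batch_grp=TV8 and stage=test: defects values are 228, 145, 233, 739.
max(228, 145, 233, 739) = 739.

739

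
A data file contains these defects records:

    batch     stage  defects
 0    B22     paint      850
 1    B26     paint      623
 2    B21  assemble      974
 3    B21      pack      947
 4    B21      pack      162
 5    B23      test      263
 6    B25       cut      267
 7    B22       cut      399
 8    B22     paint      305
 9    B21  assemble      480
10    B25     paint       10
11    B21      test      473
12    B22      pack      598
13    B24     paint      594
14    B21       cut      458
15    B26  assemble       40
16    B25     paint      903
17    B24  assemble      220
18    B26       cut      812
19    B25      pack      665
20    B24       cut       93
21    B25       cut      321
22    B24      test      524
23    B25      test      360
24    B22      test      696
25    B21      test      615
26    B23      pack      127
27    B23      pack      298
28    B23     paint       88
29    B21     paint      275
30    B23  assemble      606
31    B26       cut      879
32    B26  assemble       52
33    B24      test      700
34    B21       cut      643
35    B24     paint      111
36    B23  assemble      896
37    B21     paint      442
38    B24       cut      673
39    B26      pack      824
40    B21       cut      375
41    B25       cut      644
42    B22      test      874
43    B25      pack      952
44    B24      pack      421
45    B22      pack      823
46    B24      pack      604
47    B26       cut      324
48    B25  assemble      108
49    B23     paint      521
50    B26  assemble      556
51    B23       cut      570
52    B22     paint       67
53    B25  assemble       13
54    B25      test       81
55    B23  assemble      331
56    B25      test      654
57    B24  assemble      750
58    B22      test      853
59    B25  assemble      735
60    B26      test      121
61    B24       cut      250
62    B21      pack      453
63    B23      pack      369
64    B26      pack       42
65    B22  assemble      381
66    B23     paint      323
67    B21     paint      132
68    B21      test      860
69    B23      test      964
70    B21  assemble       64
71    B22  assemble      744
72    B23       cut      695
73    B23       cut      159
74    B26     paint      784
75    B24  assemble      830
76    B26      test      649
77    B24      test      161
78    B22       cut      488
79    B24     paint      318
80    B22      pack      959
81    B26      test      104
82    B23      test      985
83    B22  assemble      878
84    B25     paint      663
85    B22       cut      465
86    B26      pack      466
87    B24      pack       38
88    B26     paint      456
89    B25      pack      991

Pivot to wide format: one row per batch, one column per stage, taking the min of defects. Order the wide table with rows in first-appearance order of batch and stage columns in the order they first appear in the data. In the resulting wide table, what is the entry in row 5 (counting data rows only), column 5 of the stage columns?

With rows in first-appearance order of batch, row 5 is batch=B25. stage columns in first-appearance order: paint, assemble, pack, test, cut; column 5 is cut.
Long rows with batch=B25, stage=cut: min(267, 321, 644) = 267.

267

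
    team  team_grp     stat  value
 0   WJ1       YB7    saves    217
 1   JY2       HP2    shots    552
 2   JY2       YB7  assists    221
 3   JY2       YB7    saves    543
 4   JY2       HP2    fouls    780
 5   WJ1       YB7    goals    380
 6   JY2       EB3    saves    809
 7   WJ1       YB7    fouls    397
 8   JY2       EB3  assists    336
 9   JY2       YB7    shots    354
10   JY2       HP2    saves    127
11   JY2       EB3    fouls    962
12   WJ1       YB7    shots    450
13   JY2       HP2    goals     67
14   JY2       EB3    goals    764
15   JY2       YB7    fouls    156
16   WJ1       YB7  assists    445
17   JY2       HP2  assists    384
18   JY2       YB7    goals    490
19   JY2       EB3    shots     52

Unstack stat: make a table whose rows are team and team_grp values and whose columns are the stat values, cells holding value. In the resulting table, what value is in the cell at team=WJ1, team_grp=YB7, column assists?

Wide layout: rows indexed by team and team_grp, columns are the 5 distinct stat values (saves, shots, assists, fouls, goals).
Cell (team=WJ1, team_grp=YB7, stat=assists) draws from the long row where team=WJ1, team_grp=YB7 and stat=assists, which has value=445.

445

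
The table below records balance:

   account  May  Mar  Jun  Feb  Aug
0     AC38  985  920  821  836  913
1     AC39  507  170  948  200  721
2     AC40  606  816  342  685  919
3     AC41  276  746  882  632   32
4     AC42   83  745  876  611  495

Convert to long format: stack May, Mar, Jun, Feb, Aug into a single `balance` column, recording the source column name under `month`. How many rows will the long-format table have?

5 account values × 5 melted columns = 25 rows.

25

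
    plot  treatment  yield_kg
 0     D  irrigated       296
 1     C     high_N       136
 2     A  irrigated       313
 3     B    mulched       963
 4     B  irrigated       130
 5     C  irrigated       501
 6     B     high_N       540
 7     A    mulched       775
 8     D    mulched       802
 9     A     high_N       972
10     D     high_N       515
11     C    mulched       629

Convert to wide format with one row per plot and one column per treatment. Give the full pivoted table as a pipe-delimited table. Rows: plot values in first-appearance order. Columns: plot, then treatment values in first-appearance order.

Columns: plot plus the 3 distinct treatment values (irrigated, high_N, mulched).
For example, row D column irrigated takes yield_kg=296 from the long row (D, irrigated).

| plot | irrigated | high_N | mulched |
| D | 296 | 515 | 802 |
| C | 501 | 136 | 629 |
| A | 313 | 972 | 775 |
| B | 130 | 540 | 963 |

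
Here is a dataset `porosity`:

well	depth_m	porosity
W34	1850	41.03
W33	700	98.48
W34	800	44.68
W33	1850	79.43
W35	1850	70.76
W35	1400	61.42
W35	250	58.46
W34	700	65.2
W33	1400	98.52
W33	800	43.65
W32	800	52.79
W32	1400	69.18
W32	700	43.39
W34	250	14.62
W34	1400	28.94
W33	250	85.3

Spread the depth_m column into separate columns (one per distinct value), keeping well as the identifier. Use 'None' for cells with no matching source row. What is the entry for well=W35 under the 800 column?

No long-format row has well=W35 and depth_m=800, so the cell is None.

None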